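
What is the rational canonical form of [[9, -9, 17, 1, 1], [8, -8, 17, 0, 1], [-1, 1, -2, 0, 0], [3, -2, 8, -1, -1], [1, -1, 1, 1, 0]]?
The invariant factors of A (the non-unit diagonal entries of the Smith normal form of xI - A over ℚ[x]) are (x + 1)^2(x^3 - 4x + 1), each dividing the next. The characteristic polynomial is their product, (x + 1)^2(x^3 - 4x + 1).

The rational canonical form is the block-diagonal matrix of companion matrices C(f_i):
R = [[0, 0, 0, 0, -1], [1, 0, 0, 0, 2], [0, 1, 0, 0, 7], [0, 0, 1, 0, 3], [0, 0, 0, 1, -2]].

Note the characteristic polynomial does not split into linear factors over ℚ, so A has no Jordan form over ℚ; the rational canonical form exists over any field.

R = [[0, 0, 0, 0, -1], [1, 0, 0, 0, 2], [0, 1, 0, 0, 7], [0, 0, 1, 0, 3], [0, 0, 0, 1, -2]]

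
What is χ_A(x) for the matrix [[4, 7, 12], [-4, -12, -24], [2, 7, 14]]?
xI - A = [[x - 4, -7, -12], [4, x + 12, 24], [-2, -7, x - 14]].

Expanding det(xI - A) along the first row:
det(xI - A) = + (x - 4)·det([[x + 12, 24], [-7, x - 14]]) - (-7)·det([[4, 24], [-2, x - 14]]) + (-12)·det([[4, x + 12], [-2, -7]]).

Evaluating gives χ_A(x) = x^3 - 6x^2 + 12x - 8 = (x - 2)^3.

χ_A(x) = (x - 2)^3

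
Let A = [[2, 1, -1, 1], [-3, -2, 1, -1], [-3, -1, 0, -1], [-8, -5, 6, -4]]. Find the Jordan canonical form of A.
The characteristic polynomial is det(xI - A) = (x + 1)^4, so the eigenvalues are -1 (algebraic multiplicity 4).

For λ = -1: rank(A + I) = 2, rank((A + I)^2) = 1, rank((A + I)^3) = 0. The eigenspace has dimension 4 - 2 = 2, so there are 2 Jordan blocks; the rank sequence gives block sizes [3, 1].

Assembling the blocks gives the Jordan form J above.

J = [[-1, 1, 0, 0], [0, -1, 1, 0], [0, 0, -1, 0], [0, 0, 0, -1]]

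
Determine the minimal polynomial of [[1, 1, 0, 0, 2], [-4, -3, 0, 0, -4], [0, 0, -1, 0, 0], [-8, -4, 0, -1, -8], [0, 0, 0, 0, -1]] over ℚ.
The characteristic polynomial factors as (x + 1)^5. The minimal polynomial is ∏(x - λ)^{k_λ} where k_λ is the size of the largest Jordan block at λ.

For λ = -1: rank(A + I) = 1, and the largest Jordan block has size 2 (the smallest k with rank((A + I)^k) = rank((A + I)^(k+1))).

So m_A(x) = (x + 1)^2.

m_A(x) = (x + 1)^2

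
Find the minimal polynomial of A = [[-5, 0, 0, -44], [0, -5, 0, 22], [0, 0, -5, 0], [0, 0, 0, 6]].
The characteristic polynomial factors as (x - 6)(x + 5)^3. The minimal polynomial is ∏(x - λ)^{k_λ} where k_λ is the size of the largest Jordan block at λ.

For λ = -5: rank(A + 5I) = 1, and the largest Jordan block has size 1 (the smallest k with rank((A + 5I)^k) = rank((A + 5I)^(k+1))).
For λ = 6: rank(A - 6I) = 3, and the largest Jordan block has size 1 (the smallest k with rank((A - 6I)^k) = rank((A - 6I)^(k+1))).

So m_A(x) = (x - 6)(x + 5).

m_A(x) = (x - 6)(x + 5)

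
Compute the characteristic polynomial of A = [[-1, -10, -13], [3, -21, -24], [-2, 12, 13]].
xI - A = [[x + 1, 10, 13], [-3, x + 21, 24], [2, -12, x - 13]].

Expanding det(xI - A) along the first row:
det(xI - A) = + (x + 1)·det([[x + 21, 24], [-12, x - 13]]) - (10)·det([[-3, 24], [2, x - 13]]) + (13)·det([[-3, x + 21], [2, -12]]).

Evaluating gives χ_A(x) = x^3 + 9x^2 + 27x + 27 = (x + 3)^3.

χ_A(x) = (x + 3)^3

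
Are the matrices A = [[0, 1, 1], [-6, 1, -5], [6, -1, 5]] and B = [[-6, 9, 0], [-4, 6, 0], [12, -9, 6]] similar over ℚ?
Two matrices over a field are similar if and only if they have the same invariant factors.

Both A and B have characteristic polynomial x^2(x - 6) and minimal polynomial x^2(x - 6). Computing further, both have invariant factors x^2(x - 6). Hence A and B are similar.

Yes.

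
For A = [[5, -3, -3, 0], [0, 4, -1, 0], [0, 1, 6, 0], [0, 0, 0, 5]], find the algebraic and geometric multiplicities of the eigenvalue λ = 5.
algebraic multiplicity 4, geometric multiplicity 3

The characteristic polynomial is (x - 5)^4, so the factor x - 5 appears with exponent 4: the algebraic multiplicity is 4.

rank(A - 5I) = 1, so the eigenspace has dimension 4 - 1 = 3: the geometric multiplicity is 3.

Since 3 < 4, A is not diagonalizable.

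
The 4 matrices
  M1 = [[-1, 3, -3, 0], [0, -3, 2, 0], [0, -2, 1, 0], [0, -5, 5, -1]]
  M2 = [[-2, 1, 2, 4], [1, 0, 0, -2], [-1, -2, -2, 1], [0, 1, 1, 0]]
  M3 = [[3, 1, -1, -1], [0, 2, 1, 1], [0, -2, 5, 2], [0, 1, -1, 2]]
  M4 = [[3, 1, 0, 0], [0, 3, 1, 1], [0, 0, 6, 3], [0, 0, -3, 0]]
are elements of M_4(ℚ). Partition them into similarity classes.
4 classes: {M1}, {M2}, {M3}, {M4}

Characteristic polynomials: χ_{M1} = (x + 1)^4, χ_{M2} = (x + 1)^4, χ_{M3} = (x - 3)^4, χ_{M4} = (x - 3)^4.

{M1}: invariant factors x + 1, x + 1, (x + 1)^2.

{M2}: invariant factors (x + 1)^2, (x + 1)^2.

{M3}: invariant factors x - 3, x - 3, (x - 3)^2.

{M4}: invariant factors x - 3, (x - 3)^3.

Matrices are similar if and only if their invariant-factor lists agree; the partition into similarity classes is {M1}, {M2}, {M3}, {M4}.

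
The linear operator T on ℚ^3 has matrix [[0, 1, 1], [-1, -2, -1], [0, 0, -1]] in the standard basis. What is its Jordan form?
The characteristic polynomial is det(xI - A) = (x + 1)^3, so the eigenvalues are -1 (algebraic multiplicity 3).

For λ = -1: rank(A + I) = 1, rank((A + I)^2) = 0. The eigenspace has dimension 3 - 1 = 2, so there are 2 Jordan blocks; the rank sequence gives block sizes [2, 1].

Assembling the blocks gives the Jordan form J above.

J = [[-1, 1, 0], [0, -1, 0], [0, 0, -1]]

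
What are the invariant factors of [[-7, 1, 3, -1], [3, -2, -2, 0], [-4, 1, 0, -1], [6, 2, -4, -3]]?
The Jordan structure of A has elementary divisors (x + 3)^3, (x + 3). Arranging the block sizes at each eigenvalue in decreasing order and taking row products gives the invariant factors.

Invariant factors (smallest first, each dividing the next): x + 3, (x + 3)^3.

Check: the last factor (x + 3)^3 is the minimal polynomial, and the product (x + 3)^4 is the characteristic polynomial.

x + 3, (x + 3)^3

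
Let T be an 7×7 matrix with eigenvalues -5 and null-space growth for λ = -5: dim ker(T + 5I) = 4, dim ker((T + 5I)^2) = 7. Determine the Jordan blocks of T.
Jordan blocks: (-5, 2), (-5, 2), (-5, 2), (-5, 1)

λ = -5: successive nullity increments [4, 3] count blocks of size ≥ k; block sizes are [2, 2, 2, 1].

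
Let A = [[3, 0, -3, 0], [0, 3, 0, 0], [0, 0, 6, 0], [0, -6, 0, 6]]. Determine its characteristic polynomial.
xI - A = [[x - 3, 0, 3, 0], [0, x - 3, 0, 0], [0, 0, x - 6, 0], [0, 6, 0, x - 6]].

Expanding det(xI - A) along the first row:
det(xI - A) = + (x - 3)·det([[x - 3, 0, 0], [0, x - 6, 0], [6, 0, x - 6]]) - (0)·det([[0, 0, 0], [0, x - 6, 0], [0, 0, x - 6]]) + (3)·det([[0, x - 3, 0], [0, 0, 0], [0, 6, x - 6]]) - (0)·det([[0, x - 3, 0], [0, 0, x - 6], [0, 6, 0]]).

Evaluating gives χ_A(x) = x^4 - 18x^3 + 117x^2 - 324x + 324 = (x - 6)^2(x - 3)^2.

χ_A(x) = (x - 6)^2(x - 3)^2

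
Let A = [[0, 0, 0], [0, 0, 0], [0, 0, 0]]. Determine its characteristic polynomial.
χ_A(x) = x^3

xI - A = [[x, 0, 0], [0, x, 0], [0, 0, x]].

Expanding det(xI - A) along the first row:
det(xI - A) = + (x)·det([[x, 0], [0, x]]) - (0)·det([[0, 0], [0, x]]) + (0)·det([[0, x], [0, 0]]).

Evaluating gives χ_A(x) = x^3.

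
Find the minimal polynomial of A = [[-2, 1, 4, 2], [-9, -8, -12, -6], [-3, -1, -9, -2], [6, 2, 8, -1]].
m_A(x) = (x + 5)^2

The characteristic polynomial factors as (x + 5)^4. The minimal polynomial is ∏(x - λ)^{k_λ} where k_λ is the size of the largest Jordan block at λ.

For λ = -5: rank(A + 5I) = 1, and the largest Jordan block has size 2 (the smallest k with rank((A + 5I)^k) = rank((A + 5I)^(k+1))).

So m_A(x) = (x + 5)^2.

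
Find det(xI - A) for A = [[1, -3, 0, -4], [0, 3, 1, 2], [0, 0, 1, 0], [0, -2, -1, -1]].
χ_A(x) = (x - 1)^4

xI - A = [[x - 1, 3, 0, 4], [0, x - 3, -1, -2], [0, 0, x - 1, 0], [0, 2, 1, x + 1]].

Expanding det(xI - A) along the first row:
det(xI - A) = + (x - 1)·det([[x - 3, -1, -2], [0, x - 1, 0], [2, 1, x + 1]]) - (3)·det([[0, -1, -2], [0, x - 1, 0], [0, 1, x + 1]]) + (0)·det([[0, x - 3, -2], [0, 0, 0], [0, 2, x + 1]]) - (4)·det([[0, x - 3, -1], [0, 0, x - 1], [0, 2, 1]]).

Evaluating gives χ_A(x) = x^4 - 4x^3 + 6x^2 - 4x + 1 = (x - 1)^4.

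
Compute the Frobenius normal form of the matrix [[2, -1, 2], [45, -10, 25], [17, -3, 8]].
R = [[0, 0, -5], [1, 0, -2], [0, 1, 0]]

The invariant factors of A (the non-unit diagonal entries of the Smith normal form of xI - A over ℚ[x]) are x^3 + 2x + 5, each dividing the next. The characteristic polynomial is their product, x^3 + 2x + 5.

The rational canonical form is the block-diagonal matrix of companion matrices C(f_i):
R = [[0, 0, -5], [1, 0, -2], [0, 1, 0]].

Note the characteristic polynomial does not split into linear factors over ℚ, so A has no Jordan form over ℚ; the rational canonical form exists over any field.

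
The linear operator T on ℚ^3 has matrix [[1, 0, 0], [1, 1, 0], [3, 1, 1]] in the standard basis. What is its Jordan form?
J = [[1, 1, 0], [0, 1, 1], [0, 0, 1]]

The characteristic polynomial is det(xI - A) = (x - 1)^3, so the eigenvalues are 1 (algebraic multiplicity 3).

For λ = 1: rank(A - I) = 2, rank((A - I)^2) = 1, rank((A - I)^3) = 0. The eigenspace has dimension 3 - 2 = 1, so there is 1 Jordan block; the rank sequence gives block sizes [3].

Assembling the blocks gives the Jordan form J above.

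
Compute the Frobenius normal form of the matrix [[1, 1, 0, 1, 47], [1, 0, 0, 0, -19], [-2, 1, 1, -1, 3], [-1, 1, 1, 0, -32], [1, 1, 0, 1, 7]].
R = [[0, 0, 0, 0, 40], [1, 0, 0, 0, -18], [0, 1, 0, 0, 2], [0, 0, 1, 0, -20], [0, 0, 0, 1, 9]]

The invariant factors of A (the non-unit diagonal entries of the Smith normal form of xI - A over ℚ[x]) are (x - 5)(x - 4)(x^3 - 2), each dividing the next. The characteristic polynomial is their product, (x - 5)(x - 4)(x^3 - 2).

The rational canonical form is the block-diagonal matrix of companion matrices C(f_i):
R = [[0, 0, 0, 0, 40], [1, 0, 0, 0, -18], [0, 1, 0, 0, 2], [0, 0, 1, 0, -20], [0, 0, 0, 1, 9]].

Note the characteristic polynomial does not split into linear factors over ℚ, so A has no Jordan form over ℚ; the rational canonical form exists over any field.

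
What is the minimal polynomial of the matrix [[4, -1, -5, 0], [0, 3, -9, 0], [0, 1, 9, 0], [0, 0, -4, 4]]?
m_A(x) = (x - 6)^2(x - 4)

The characteristic polynomial factors as (x - 6)^2(x - 4)^2. The minimal polynomial is ∏(x - λ)^{k_λ} where k_λ is the size of the largest Jordan block at λ.

For λ = 4: rank(A - 4I) = 2, and the largest Jordan block has size 1 (the smallest k with rank((A - 4I)^k) = rank((A - 4I)^(k+1))).
For λ = 6: rank(A - 6I) = 3, and the largest Jordan block has size 2 (the smallest k with rank((A - 6I)^k) = rank((A - 6I)^(k+1))).

So m_A(x) = (x - 6)^2(x - 4).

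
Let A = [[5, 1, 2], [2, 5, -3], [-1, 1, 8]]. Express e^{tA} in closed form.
A has Jordan form J = [[6, 1, 0], [0, 6, 1], [0, 0, 6]] with A = PJP^{-1}, so e^{tA} = P e^{tJ} P^{-1}.

For a Jordan block J_k(λ), e^{tJ_k(λ)} = e^{λt} · (I + tN + t^2 N^2/2! + ... + t^{k-1} N^{k-1}/(k-1)!) where N is the nilpotent superdiagonal part.

Assembling the blocks and conjugating back gives the entries of e^{tA} as shown above.

e^{tA} = [[(t^2/2 - t + 1)*e^{6*t}, t*e^{6*t}, t*(4 - t)*e^{6*t}/2], [t*(4 - t)*e^{6*t}/2, (1 - t)*e^{6*t}, t*(t - 6)*e^{6*t}/2], [t*(t - 2)*e^{6*t}/2, t*e^{6*t}, (-t^2 + 4*t + 2)*e^{6*t}/2]]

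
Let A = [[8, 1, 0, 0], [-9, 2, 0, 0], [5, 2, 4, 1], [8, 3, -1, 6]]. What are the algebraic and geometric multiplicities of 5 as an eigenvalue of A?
algebraic multiplicity 4, geometric multiplicity 2

The characteristic polynomial is (x - 5)^4, so the factor x - 5 appears with exponent 4: the algebraic multiplicity is 4.

rank(A - 5I) = 2, so the eigenspace has dimension 4 - 2 = 2: the geometric multiplicity is 2.

Since 2 < 4, A is not diagonalizable.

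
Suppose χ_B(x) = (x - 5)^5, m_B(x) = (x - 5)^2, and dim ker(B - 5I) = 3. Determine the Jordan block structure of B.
Jordan blocks: (5, 2), (5, 2), (5, 1)

λ = 5: algebraic multiplicity 5 (exponent in χ_B), largest block size 2 (exponent in m_B), 3 blocks (geometric multiplicity). These force block sizes [2, 2, 1].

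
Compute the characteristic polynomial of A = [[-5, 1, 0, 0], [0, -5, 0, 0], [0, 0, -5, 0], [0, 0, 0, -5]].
χ_A(x) = (x + 5)^4

xI - A = [[x + 5, -1, 0, 0], [0, x + 5, 0, 0], [0, 0, x + 5, 0], [0, 0, 0, x + 5]].

Expanding det(xI - A) along the first row:
det(xI - A) = + (x + 5)·det([[x + 5, 0, 0], [0, x + 5, 0], [0, 0, x + 5]]) - (-1)·det([[0, 0, 0], [0, x + 5, 0], [0, 0, x + 5]]) + (0)·det([[0, x + 5, 0], [0, 0, 0], [0, 0, x + 5]]) - (0)·det([[0, x + 5, 0], [0, 0, x + 5], [0, 0, 0]]).

Evaluating gives χ_A(x) = x^4 + 20x^3 + 150x^2 + 500x + 625 = (x + 5)^4.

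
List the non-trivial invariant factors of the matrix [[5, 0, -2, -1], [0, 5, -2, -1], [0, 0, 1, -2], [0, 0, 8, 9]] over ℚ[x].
x - 5, x - 5, (x - 5)^2

The Jordan structure of A has elementary divisors (x - 5)^2, (x - 5), (x - 5). Arranging the block sizes at each eigenvalue in decreasing order and taking row products gives the invariant factors.

Invariant factors (smallest first, each dividing the next): x - 5, x - 5, (x - 5)^2.

Check: the last factor (x - 5)^2 is the minimal polynomial, and the product (x - 5)^4 is the characteristic polynomial.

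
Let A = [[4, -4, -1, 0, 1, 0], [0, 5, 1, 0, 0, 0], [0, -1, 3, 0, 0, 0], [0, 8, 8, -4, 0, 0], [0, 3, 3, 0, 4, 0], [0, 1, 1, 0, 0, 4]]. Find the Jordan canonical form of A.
The characteristic polynomial is det(xI - A) = (x - 4)^5(x + 4), so the eigenvalues are -4 (algebraic multiplicity 1), 4 (algebraic multiplicity 5).

For λ = -4: algebraic multiplicity 1 gives one 1×1 block.

For λ = 4: rank(A - 4I) = 3, rank((A - 4I)^2) = 1. The eigenspace has dimension 6 - 3 = 3, so there are 3 Jordan blocks; the rank sequence gives block sizes [2, 2, 1].

Assembling the blocks gives the Jordan form J above.

J = [[-4, 0, 0, 0, 0, 0], [0, 4, 1, 0, 0, 0], [0, 0, 4, 0, 0, 0], [0, 0, 0, 4, 1, 0], [0, 0, 0, 0, 4, 0], [0, 0, 0, 0, 0, 4]]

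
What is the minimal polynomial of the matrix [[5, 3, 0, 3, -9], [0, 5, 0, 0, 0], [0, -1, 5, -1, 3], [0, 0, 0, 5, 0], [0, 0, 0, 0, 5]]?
m_A(x) = (x - 5)^2

The characteristic polynomial factors as (x - 5)^5. The minimal polynomial is ∏(x - λ)^{k_λ} where k_λ is the size of the largest Jordan block at λ.

For λ = 5: rank(A - 5I) = 1, and the largest Jordan block has size 2 (the smallest k with rank((A - 5I)^k) = rank((A - 5I)^(k+1))).

So m_A(x) = (x - 5)^2.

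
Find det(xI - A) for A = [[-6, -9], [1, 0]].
xI - A = [[x + 6, 9], [-1, x]].

Expanding det(xI - A) along the first row:
det(xI - A) = + (x + 6)·det([[x]]) - (9)·det([[-1]]).

Evaluating gives χ_A(x) = x^2 + 6x + 9 = (x + 3)^2.

χ_A(x) = (x + 3)^2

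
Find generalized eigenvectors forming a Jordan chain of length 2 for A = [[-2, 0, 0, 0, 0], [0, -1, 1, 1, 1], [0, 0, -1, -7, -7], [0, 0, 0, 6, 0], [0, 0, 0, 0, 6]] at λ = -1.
We seek v_1 ∈ ker((A + I)^2) \ ker(A + I), then set v_{i+1} = (A + I) v_i.

One such chain is v_1 = [[0, 0, 1, 0, 0]]^T, v_2 = [[0, 1, 0, 0, 0]]^T. Check: (A + I) v_2 = [[0, 0, 0, 0, 0]]^T = 0.

v_1 = [[0, 0, 1, 0, 0]]^T, v_2 = [[0, 1, 0, 0, 0]]^T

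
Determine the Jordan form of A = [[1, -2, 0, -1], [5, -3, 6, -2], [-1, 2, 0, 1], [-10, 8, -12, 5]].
The characteristic polynomial is det(xI - A) = x(x - 1)^3, so the eigenvalues are 0 (algebraic multiplicity 1), 1 (algebraic multiplicity 3).

For λ = 0: algebraic multiplicity 1 gives one 1×1 block.

For λ = 1: rank(A - I) = 3, rank((A - I)^2) = 2, rank((A - I)^3) = 1. The eigenspace has dimension 4 - 3 = 1, so there is 1 Jordan block; the rank sequence gives block sizes [3].

Assembling the blocks gives the Jordan form J above.

J = [[0, 0, 0, 0], [0, 1, 1, 0], [0, 0, 1, 1], [0, 0, 0, 1]]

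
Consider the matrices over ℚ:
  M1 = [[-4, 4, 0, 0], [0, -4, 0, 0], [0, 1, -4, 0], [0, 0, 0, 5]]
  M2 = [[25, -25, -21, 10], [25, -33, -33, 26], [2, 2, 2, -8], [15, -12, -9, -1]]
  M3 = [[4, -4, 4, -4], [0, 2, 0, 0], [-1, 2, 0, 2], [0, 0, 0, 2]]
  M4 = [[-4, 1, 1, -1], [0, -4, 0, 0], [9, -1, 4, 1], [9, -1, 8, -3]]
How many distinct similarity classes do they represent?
Characteristic polynomials: χ_{M1} = (x - 5)(x + 4)^3, χ_{M2} = (x - 5)(x + 4)^3, χ_{M3} = (x - 2)^4, χ_{M4} = (x - 5)(x + 4)^3.

{M1, M2, M4}: invariant factors x + 4, (x - 5)(x + 4)^2.

{M3}: invariant factors x - 2, x - 2, (x - 2)^2.

Matrices are similar if and only if their invariant-factor lists agree; the partition into similarity classes is {M1, M2, M4}, {M3}.

2 classes: {M1, M2, M4}, {M3}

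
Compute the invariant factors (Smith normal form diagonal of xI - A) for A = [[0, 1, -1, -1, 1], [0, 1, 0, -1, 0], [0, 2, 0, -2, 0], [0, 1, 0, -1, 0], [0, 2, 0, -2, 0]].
The Jordan structure of A has elementary divisors x^2, x^2, x. Arranging the block sizes at each eigenvalue in decreasing order and taking row products gives the invariant factors.

Invariant factors (smallest first, each dividing the next): x, x^2, x^2.

Check: the last factor x^2 is the minimal polynomial, and the product x^5 is the characteristic polynomial.

x, x^2, x^2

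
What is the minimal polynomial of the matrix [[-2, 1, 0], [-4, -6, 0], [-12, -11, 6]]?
m_A(x) = (x - 6)(x + 4)^2

The characteristic polynomial factors as (x - 6)(x + 4)^2. The minimal polynomial is ∏(x - λ)^{k_λ} where k_λ is the size of the largest Jordan block at λ.

For λ = -4: rank(A + 4I) = 2, and the largest Jordan block has size 2 (the smallest k with rank((A + 4I)^k) = rank((A + 4I)^(k+1))).
For λ = 6: rank(A - 6I) = 2, and the largest Jordan block has size 1 (the smallest k with rank((A - 6I)^k) = rank((A - 6I)^(k+1))).

So m_A(x) = (x - 6)(x + 4)^2.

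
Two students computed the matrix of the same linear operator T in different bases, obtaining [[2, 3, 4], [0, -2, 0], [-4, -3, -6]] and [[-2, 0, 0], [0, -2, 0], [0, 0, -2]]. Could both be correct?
Both have characteristic polynomial (x + 2)^3, but the minimal polynomial of A is (x + 2)^2 while the minimal polynomial of B is x + 2. The minimal polynomial is a similarity invariant, so A and B are not similar.

No.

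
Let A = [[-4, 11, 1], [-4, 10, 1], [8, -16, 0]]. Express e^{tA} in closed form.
e^{tA} = [[(1 - 6*t)*e^{2*t}, t*(3*t + 11)*e^{2*t}, t*(3*t + 2)*e^{2*t}/2], [-4*t*e^{2*t}, (2*t^2 + 8*t + 1)*e^{2*t}, t*(t + 1)*e^{2*t}], [8*t*e^{2*t}, 4*t*(-t - 4)*e^{2*t}, (-2*t^2 - 2*t + 1)*e^{2*t}]]

A has Jordan form J = [[2, 1, 0], [0, 2, 1], [0, 0, 2]] with A = PJP^{-1}, so e^{tA} = P e^{tJ} P^{-1}.

For a Jordan block J_k(λ), e^{tJ_k(λ)} = e^{λt} · (I + tN + t^2 N^2/2! + ... + t^{k-1} N^{k-1}/(k-1)!) where N is the nilpotent superdiagonal part.

Assembling the blocks and conjugating back gives the entries of e^{tA} as shown above.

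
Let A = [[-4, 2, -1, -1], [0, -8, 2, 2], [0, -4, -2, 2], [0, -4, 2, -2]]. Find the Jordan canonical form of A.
J = [[-4, 1, 0, 0], [0, -4, 0, 0], [0, 0, -4, 0], [0, 0, 0, -4]]

The characteristic polynomial is det(xI - A) = (x + 4)^4, so the eigenvalues are -4 (algebraic multiplicity 4).

For λ = -4: rank(A + 4I) = 1, rank((A + 4I)^2) = 0. The eigenspace has dimension 4 - 1 = 3, so there are 3 Jordan blocks; the rank sequence gives block sizes [2, 1, 1].

Assembling the blocks gives the Jordan form J above.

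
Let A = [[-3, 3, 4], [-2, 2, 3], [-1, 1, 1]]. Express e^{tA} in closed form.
A has Jordan form J = [[0, 1, 0], [0, 0, 1], [0, 0, 0]] with A = PJP^{-1}, so e^{tA} = P e^{tJ} P^{-1}.

For a Jordan block J_k(λ), e^{tJ_k(λ)} = e^{λt} · (I + tN + t^2 N^2/2! + ... + t^{k-1} N^{k-1}/(k-1)!) where N is the nilpotent superdiagonal part.

Assembling the blocks and conjugating back gives the entries of e^{tA} as shown above.

e^{tA} = [[-t^2/2 - 3*t + 1, t*(t + 6)/2, t*(t + 8)/2], [t*(-t - 4)/2, t^2/2 + 2*t + 1, t*(t + 6)/2], [-t, t, t + 1]]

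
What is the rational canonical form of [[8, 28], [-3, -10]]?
R = [[0, -4], [1, -2]]

The invariant factors of A (the non-unit diagonal entries of the Smith normal form of xI - A over ℚ[x]) are x^2 + 2x + 4, each dividing the next. The characteristic polynomial is their product, x^2 + 2x + 4.

The rational canonical form is the block-diagonal matrix of companion matrices C(f_i):
R = [[0, -4], [1, -2]].

Note the characteristic polynomial does not split into linear factors over ℚ, so A has no Jordan form over ℚ; the rational canonical form exists over any field.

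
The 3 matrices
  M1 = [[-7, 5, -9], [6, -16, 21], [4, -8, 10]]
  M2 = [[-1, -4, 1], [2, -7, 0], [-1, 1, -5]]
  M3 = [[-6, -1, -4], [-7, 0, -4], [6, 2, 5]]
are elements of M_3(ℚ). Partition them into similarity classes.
2 classes: {M1, M2}, {M3}

Characteristic polynomials: χ_{M1} = (x + 4)^2(x + 5), χ_{M2} = (x + 4)^2(x + 5), χ_{M3} = (x - 1)^2(x + 3).

{M1, M2}: invariant factors (x + 4)^2(x + 5).

{M3}: invariant factors (x - 1)^2(x + 3).

Matrices are similar if and only if their invariant-factor lists agree; the partition into similarity classes is {M1, M2}, {M3}.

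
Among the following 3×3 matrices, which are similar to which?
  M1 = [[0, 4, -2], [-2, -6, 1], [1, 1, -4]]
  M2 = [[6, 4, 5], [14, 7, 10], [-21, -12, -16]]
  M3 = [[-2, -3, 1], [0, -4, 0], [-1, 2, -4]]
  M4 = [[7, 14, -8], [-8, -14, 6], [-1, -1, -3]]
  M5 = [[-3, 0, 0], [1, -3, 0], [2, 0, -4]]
2 classes: {M1, M3, M4, M5}, {M2}

Characteristic polynomials: χ_{M1} = (x + 3)^2(x + 4), χ_{M2} = (x + 1)^3, χ_{M3} = (x + 3)^2(x + 4), χ_{M4} = (x + 3)^2(x + 4), χ_{M5} = (x + 3)^2(x + 4).

{M1, M3, M4, M5}: invariant factors (x + 3)^2(x + 4).

{M2}: invariant factors x + 1, (x + 1)^2.

Matrices are similar if and only if their invariant-factor lists agree; the partition into similarity classes is {M1, M3, M4, M5}, {M2}.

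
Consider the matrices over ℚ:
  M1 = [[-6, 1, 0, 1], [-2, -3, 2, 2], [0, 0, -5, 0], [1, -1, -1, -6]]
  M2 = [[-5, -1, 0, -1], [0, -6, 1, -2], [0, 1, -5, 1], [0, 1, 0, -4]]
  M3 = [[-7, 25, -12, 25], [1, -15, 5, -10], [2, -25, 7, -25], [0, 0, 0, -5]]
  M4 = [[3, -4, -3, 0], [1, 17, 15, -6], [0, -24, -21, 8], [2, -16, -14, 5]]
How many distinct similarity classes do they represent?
Characteristic polynomials: χ_{M1} = (x + 5)^4, χ_{M2} = (x + 5)^4, χ_{M3} = (x + 5)^4, χ_{M4} = (x - 1)^4.

{M1, M2, M3}: invariant factors x + 5, (x + 5)^3.

{M4}: invariant factors x - 1, (x - 1)^3.

Matrices are similar if and only if their invariant-factor lists agree; the partition into similarity classes is {M1, M2, M3}, {M4}.

2 classes: {M1, M2, M3}, {M4}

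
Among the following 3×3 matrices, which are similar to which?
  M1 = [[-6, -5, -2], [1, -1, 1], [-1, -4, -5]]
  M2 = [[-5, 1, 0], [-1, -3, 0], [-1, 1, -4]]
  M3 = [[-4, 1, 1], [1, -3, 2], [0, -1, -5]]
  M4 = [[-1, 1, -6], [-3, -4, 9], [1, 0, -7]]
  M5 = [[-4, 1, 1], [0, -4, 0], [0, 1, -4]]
2 classes: {M1, M3, M4, M5}, {M2}

Characteristic polynomials: χ_{M1} = (x + 4)^3, χ_{M2} = (x + 4)^3, χ_{M3} = (x + 4)^3, χ_{M4} = (x + 4)^3, χ_{M5} = (x + 4)^3.

{M1, M3, M4, M5}: invariant factors (x + 4)^3.

{M2}: invariant factors x + 4, (x + 4)^2.

Matrices are similar if and only if their invariant-factor lists agree; the partition into similarity classes is {M1, M3, M4, M5}, {M2}.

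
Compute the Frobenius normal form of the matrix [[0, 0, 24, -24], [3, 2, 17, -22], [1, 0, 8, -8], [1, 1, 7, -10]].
R = [[0, 0, 0, -24], [1, 0, 0, -8], [0, 1, 0, 6], [0, 0, 1, 0]]

The invariant factors of A (the non-unit diagonal entries of the Smith normal form of xI - A over ℚ[x]) are (x + 2)^2(x^2 - 4x + 6), each dividing the next. The characteristic polynomial is their product, (x + 2)^2(x^2 - 4x + 6).

The rational canonical form is the block-diagonal matrix of companion matrices C(f_i):
R = [[0, 0, 0, -24], [1, 0, 0, -8], [0, 1, 0, 6], [0, 0, 1, 0]].

Note the characteristic polynomial does not split into linear factors over ℚ, so A has no Jordan form over ℚ; the rational canonical form exists over any field.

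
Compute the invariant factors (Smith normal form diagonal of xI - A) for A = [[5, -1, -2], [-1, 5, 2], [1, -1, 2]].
x - 4, (x - 4)^2

The Jordan structure of A has elementary divisors (x - 4)^2, (x - 4). Arranging the block sizes at each eigenvalue in decreasing order and taking row products gives the invariant factors.

Invariant factors (smallest first, each dividing the next): x - 4, (x - 4)^2.

Check: the last factor (x - 4)^2 is the minimal polynomial, and the product (x - 4)^3 is the characteristic polynomial.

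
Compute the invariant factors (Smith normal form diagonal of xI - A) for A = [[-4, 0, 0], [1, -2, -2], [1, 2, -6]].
The Jordan structure of A has elementary divisors (x + 4)^2, (x + 4). Arranging the block sizes at each eigenvalue in decreasing order and taking row products gives the invariant factors.

Invariant factors (smallest first, each dividing the next): x + 4, (x + 4)^2.

Check: the last factor (x + 4)^2 is the minimal polynomial, and the product (x + 4)^3 is the characteristic polynomial.

x + 4, (x + 4)^2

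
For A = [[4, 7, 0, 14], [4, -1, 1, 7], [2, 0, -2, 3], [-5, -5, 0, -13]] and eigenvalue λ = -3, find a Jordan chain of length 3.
v_1 = [[0, 0, 1, 0]]^T, v_2 = [[0, 1, 1, 0]]^T, v_3 = [[7, 3, 1, -5]]^T

We seek v_1 ∈ ker((A + 3I)^3) \ ker((A + 3I)^2), then set v_{i+1} = (A + 3I) v_i.

One such chain is v_1 = [[0, 0, 1, 0]]^T, v_2 = [[0, 1, 1, 0]]^T, v_3 = [[7, 3, 1, -5]]^T. Check: (A + 3I) v_3 = [[0, 0, 0, 0]]^T = 0.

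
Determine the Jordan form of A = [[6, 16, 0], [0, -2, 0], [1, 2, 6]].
The characteristic polynomial is det(xI - A) = (x - 6)^2(x + 2), so the eigenvalues are -2 (algebraic multiplicity 1), 6 (algebraic multiplicity 2).

For λ = -2: algebraic multiplicity 1 gives one 1×1 block.

For λ = 6: rank(A - 6I) = 2, rank((A - 6I)^2) = 1. The eigenspace has dimension 3 - 2 = 1, so there is 1 Jordan block; the rank sequence gives block sizes [2].

Assembling the blocks gives the Jordan form J above.

J = [[-2, 0, 0], [0, 6, 1], [0, 0, 6]]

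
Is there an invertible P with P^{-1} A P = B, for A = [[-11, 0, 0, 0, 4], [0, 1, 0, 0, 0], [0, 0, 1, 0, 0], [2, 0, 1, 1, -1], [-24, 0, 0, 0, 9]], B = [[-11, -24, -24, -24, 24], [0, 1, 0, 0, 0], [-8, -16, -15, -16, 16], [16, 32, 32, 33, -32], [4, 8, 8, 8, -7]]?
Both have characteristic polynomial (x - 1)^4(x + 3), but the minimal polynomial of A is (x - 1)^2(x + 3) while the minimal polynomial of B is (x - 1)(x + 3). The minimal polynomial is a similarity invariant, so A and B are not similar.

No.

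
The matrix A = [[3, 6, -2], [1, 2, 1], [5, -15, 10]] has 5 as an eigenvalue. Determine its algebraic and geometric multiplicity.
algebraic multiplicity 3, geometric multiplicity 2

The characteristic polynomial is (x - 5)^3, so the factor x - 5 appears with exponent 3: the algebraic multiplicity is 3.

rank(A - 5I) = 1, so the eigenspace has dimension 3 - 1 = 2: the geometric multiplicity is 2.

Since 2 < 3, A is not diagonalizable.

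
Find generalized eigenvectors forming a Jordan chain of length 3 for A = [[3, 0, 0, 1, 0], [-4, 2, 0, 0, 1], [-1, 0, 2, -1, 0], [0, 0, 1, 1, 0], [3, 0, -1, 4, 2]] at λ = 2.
v_1 = [[-1, 0, 2, 2, -7]]^T, v_2 = [[1, -3, -1, 0, 3]]^T, v_3 = [[1, -1, -1, -1, 4]]^T

We seek v_1 ∈ ker((A - 2I)^3) \ ker((A - 2I)^2), then set v_{i+1} = (A - 2I) v_i.

One such chain is v_1 = [[-1, 0, 2, 2, -7]]^T, v_2 = [[1, -3, -1, 0, 3]]^T, v_3 = [[1, -1, -1, -1, 4]]^T. Check: (A - 2I) v_3 = [[0, 0, 0, 0, 0]]^T = 0.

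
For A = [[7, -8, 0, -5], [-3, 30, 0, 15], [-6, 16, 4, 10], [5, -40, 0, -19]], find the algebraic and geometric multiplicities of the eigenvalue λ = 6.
The characteristic polynomial is (x - 6)^3(x - 4), so the factor x - 6 appears with exponent 3: the algebraic multiplicity is 3.

rank(A - 6I) = 2, so the eigenspace has dimension 4 - 2 = 2: the geometric multiplicity is 2.

Since 2 < 3, A is not diagonalizable.

algebraic multiplicity 3, geometric multiplicity 2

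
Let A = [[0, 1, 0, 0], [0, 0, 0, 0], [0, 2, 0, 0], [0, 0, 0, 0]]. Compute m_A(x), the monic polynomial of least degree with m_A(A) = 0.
The characteristic polynomial factors as x^4. The minimal polynomial is ∏(x - λ)^{k_λ} where k_λ is the size of the largest Jordan block at λ.

For λ = 0: rank(A) = 1, and the largest Jordan block has size 2 (the smallest k with rank(A^k) = rank(A^(k+1))).

So m_A(x) = x^2.

m_A(x) = x^2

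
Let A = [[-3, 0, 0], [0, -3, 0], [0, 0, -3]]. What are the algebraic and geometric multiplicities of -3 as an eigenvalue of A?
The characteristic polynomial is (x + 3)^3, so the factor x + 3 appears with exponent 3: the algebraic multiplicity is 3.

rank(A + 3I) = 0, so the eigenspace has dimension 3 - 0 = 3: the geometric multiplicity is 3.

algebraic multiplicity 3, geometric multiplicity 3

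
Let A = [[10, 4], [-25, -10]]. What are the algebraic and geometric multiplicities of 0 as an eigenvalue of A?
The characteristic polynomial is x^2, so the factor x appears with exponent 2: the algebraic multiplicity is 2.

rank(A) = 1, so the eigenspace has dimension 2 - 1 = 1: the geometric multiplicity is 1.

Since 1 < 2, A is not diagonalizable.

algebraic multiplicity 2, geometric multiplicity 1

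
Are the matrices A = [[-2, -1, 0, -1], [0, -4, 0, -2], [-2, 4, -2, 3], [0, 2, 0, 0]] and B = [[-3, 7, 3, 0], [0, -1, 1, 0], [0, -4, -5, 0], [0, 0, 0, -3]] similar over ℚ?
trace(A) = -8 but trace(B) = -12. The trace is a similarity invariant, so A and B are not similar.

No.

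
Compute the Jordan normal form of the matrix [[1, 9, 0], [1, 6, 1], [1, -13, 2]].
The characteristic polynomial is det(xI - A) = (x - 4)^2(x - 1), so the eigenvalues are 1 (algebraic multiplicity 1), 4 (algebraic multiplicity 2).

For λ = 1: algebraic multiplicity 1 gives one 1×1 block.

For λ = 4: rank(A - 4I) = 2, rank((A - 4I)^2) = 1. The eigenspace has dimension 3 - 2 = 1, so there is 1 Jordan block; the rank sequence gives block sizes [2].

Assembling the blocks gives the Jordan form J above.

J = [[1, 0, 0], [0, 4, 1], [0, 0, 4]]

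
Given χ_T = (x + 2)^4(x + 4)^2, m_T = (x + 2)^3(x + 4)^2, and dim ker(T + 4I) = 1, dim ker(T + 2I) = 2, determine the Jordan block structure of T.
λ = -4: algebraic multiplicity 2 (exponent in χ_T), largest block size 2 (exponent in m_T), 1 block (geometric multiplicity). This forces block sizes [2].
λ = -2: algebraic multiplicity 4 (exponent in χ_T), largest block size 3 (exponent in m_T), 2 blocks (geometric multiplicity). These force block sizes [3, 1].

Jordan blocks: (-4, 2), (-2, 3), (-2, 1)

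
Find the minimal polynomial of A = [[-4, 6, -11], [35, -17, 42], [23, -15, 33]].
The characteristic polynomial factors as (x - 4)^3. The minimal polynomial is ∏(x - λ)^{k_λ} where k_λ is the size of the largest Jordan block at λ.

For λ = 4: rank(A - 4I) = 2, and the largest Jordan block has size 3 (the smallest k with rank((A - 4I)^k) = rank((A - 4I)^(k+1))).

So m_A(x) = (x - 4)^3.

m_A(x) = (x - 4)^3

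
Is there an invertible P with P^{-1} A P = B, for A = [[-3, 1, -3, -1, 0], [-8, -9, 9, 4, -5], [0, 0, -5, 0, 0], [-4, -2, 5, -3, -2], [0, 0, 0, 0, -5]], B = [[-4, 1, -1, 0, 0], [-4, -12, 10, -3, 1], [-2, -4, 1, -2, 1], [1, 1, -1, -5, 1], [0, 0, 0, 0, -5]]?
Two matrices over a field are similar if and only if they have the same invariant factors.

Both A and B have characteristic polynomial (x + 5)^5 and minimal polynomial (x + 5)^3. Computing further, both have invariant factors (x + 5)^2, (x + 5)^3. Hence A and B are similar.

Yes.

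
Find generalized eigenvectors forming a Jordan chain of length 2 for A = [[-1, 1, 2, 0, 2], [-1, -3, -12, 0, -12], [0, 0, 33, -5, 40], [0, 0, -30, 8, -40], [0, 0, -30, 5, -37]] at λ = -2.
v_1 = [[0, 1, 0, 0, 0]]^T, v_2 = [[1, -1, 0, 0, 0]]^T

We seek v_1 ∈ ker((A + 2I)^2) \ ker(A + 2I), then set v_{i+1} = (A + 2I) v_i.

One such chain is v_1 = [[0, 1, 0, 0, 0]]^T, v_2 = [[1, -1, 0, 0, 0]]^T. Check: (A + 2I) v_2 = [[0, 0, 0, 0, 0]]^T = 0.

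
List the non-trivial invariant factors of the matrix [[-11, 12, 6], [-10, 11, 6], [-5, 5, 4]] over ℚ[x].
The Jordan structure of A has elementary divisors (x + 1), (x - 1), (x - 4). Arranging the block sizes at each eigenvalue in decreasing order and taking row products gives the invariant factors.

Invariant factors (smallest first, each dividing the next): (x - 4)(x - 1)(x + 1).

Check: the last factor (x - 4)(x - 1)(x + 1) is the minimal polynomial, and the product (x - 4)(x - 1)(x + 1) is the characteristic polynomial.

(x - 4)(x - 1)(x + 1)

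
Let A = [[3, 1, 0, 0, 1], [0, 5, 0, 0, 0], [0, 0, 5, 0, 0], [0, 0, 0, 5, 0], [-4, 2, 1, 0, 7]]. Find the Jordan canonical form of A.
The characteristic polynomial is det(xI - A) = (x - 5)^5, so the eigenvalues are 5 (algebraic multiplicity 5).

For λ = 5: rank(A - 5I) = 2, rank((A - 5I)^2) = 1, rank((A - 5I)^3) = 0. The eigenspace has dimension 5 - 2 = 3, so there are 3 Jordan blocks; the rank sequence gives block sizes [3, 1, 1].

Assembling the blocks gives the Jordan form J above.

J = [[5, 1, 0, 0, 0], [0, 5, 1, 0, 0], [0, 0, 5, 0, 0], [0, 0, 0, 5, 0], [0, 0, 0, 0, 5]]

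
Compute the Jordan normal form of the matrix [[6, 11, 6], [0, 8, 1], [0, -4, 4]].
J = [[6, 1, 0], [0, 6, 1], [0, 0, 6]]

The characteristic polynomial is det(xI - A) = (x - 6)^3, so the eigenvalues are 6 (algebraic multiplicity 3).

For λ = 6: rank(A - 6I) = 2, rank((A - 6I)^2) = 1, rank((A - 6I)^3) = 0. The eigenspace has dimension 3 - 2 = 1, so there is 1 Jordan block; the rank sequence gives block sizes [3].

Assembling the blocks gives the Jordan form J above.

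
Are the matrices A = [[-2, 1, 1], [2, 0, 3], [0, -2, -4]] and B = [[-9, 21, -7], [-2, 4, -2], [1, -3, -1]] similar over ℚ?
Both have characteristic polynomial (x + 2)^3, but the minimal polynomial of A is (x + 2)^3 while the minimal polynomial of B is (x + 2)^2. The minimal polynomial is a similarity invariant, so A and B are not similar.

No.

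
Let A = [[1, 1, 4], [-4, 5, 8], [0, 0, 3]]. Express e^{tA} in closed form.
e^{tA} = [[(1 - 2*t)*e^{3*t}, t*e^{3*t}, 4*t*e^{3*t}], [-4*t*e^{3*t}, (2*t + 1)*e^{3*t}, 8*t*e^{3*t}], [0, 0, e^{3*t}]]

A has Jordan form J = [[3, 1, 0], [0, 3, 0], [0, 0, 3]] with A = PJP^{-1}, so e^{tA} = P e^{tJ} P^{-1}.

For a Jordan block J_k(λ), e^{tJ_k(λ)} = e^{λt} · (I + tN + t^2 N^2/2! + ... + t^{k-1} N^{k-1}/(k-1)!) where N is the nilpotent superdiagonal part.

Assembling the blocks and conjugating back gives the entries of e^{tA} as shown above.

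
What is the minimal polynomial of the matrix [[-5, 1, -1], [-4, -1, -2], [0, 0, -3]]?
The characteristic polynomial factors as (x + 3)^3. The minimal polynomial is ∏(x - λ)^{k_λ} where k_λ is the size of the largest Jordan block at λ.

For λ = -3: rank(A + 3I) = 1, and the largest Jordan block has size 2 (the smallest k with rank((A + 3I)^k) = rank((A + 3I)^(k+1))).

So m_A(x) = (x + 3)^2.

m_A(x) = (x + 3)^2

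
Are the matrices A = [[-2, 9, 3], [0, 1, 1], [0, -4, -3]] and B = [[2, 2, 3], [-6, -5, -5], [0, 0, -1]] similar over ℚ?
Two matrices over a field are similar if and only if they have the same invariant factors.

Both A and B have characteristic polynomial (x + 1)^2(x + 2) and minimal polynomial (x + 1)^2(x + 2). Computing further, both have invariant factors (x + 1)^2(x + 2). Hence A and B are similar.

Yes.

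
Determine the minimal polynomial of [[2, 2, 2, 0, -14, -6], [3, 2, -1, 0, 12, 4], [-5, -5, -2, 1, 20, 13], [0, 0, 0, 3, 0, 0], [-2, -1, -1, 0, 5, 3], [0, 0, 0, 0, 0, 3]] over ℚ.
The characteristic polynomial factors as (x - 3)^5(x + 2). The minimal polynomial is ∏(x - λ)^{k_λ} where k_λ is the size of the largest Jordan block at λ.

For λ = -2: rank(A + 2I) = 5, and the largest Jordan block has size 1 (the smallest k with rank((A + 2I)^k) = rank((A + 2I)^(k+1))).
For λ = 3: rank(A - 3I) = 4, and the largest Jordan block has size 3 (the smallest k with rank((A - 3I)^k) = rank((A - 3I)^(k+1))).

So m_A(x) = (x - 3)^3(x + 2).

m_A(x) = (x - 3)^3(x + 2)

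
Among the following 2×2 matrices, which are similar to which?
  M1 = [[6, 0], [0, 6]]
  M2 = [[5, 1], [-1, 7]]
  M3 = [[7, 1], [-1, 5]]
Characteristic polynomials: χ_{M1} = (x - 6)^2, χ_{M2} = (x - 6)^2, χ_{M3} = (x - 6)^2.

{M1}: invariant factors x - 6, x - 6.

{M2, M3}: invariant factors (x - 6)^2.

Matrices are similar if and only if their invariant-factor lists agree; the partition into similarity classes is {M1}, {M2, M3}.

2 classes: {M1}, {M2, M3}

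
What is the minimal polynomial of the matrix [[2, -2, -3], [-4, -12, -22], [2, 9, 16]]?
The characteristic polynomial factors as (x - 2)^3. The minimal polynomial is ∏(x - λ)^{k_λ} where k_λ is the size of the largest Jordan block at λ.

For λ = 2: rank(A - 2I) = 2, and the largest Jordan block has size 3 (the smallest k with rank((A - 2I)^k) = rank((A - 2I)^(k+1))).

So m_A(x) = (x - 2)^3.

m_A(x) = (x - 2)^3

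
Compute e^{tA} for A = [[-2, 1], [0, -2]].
A has Jordan form J = [[-2, 1], [0, -2]] with A = PJP^{-1}, so e^{tA} = P e^{tJ} P^{-1}.

For a Jordan block J_k(λ), e^{tJ_k(λ)} = e^{λt} · (I + tN + t^2 N^2/2! + ... + t^{k-1} N^{k-1}/(k-1)!) where N is the nilpotent superdiagonal part.

Assembling the blocks and conjugating back gives the entries of e^{tA} as shown above.

e^{tA} = [[e^{-2*t}, t*e^{-2*t}], [0, e^{-2*t}]]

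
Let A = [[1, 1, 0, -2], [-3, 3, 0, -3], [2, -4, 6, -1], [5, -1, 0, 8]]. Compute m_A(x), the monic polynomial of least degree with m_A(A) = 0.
The characteristic polynomial factors as (x - 6)^2(x - 3)^2. The minimal polynomial is ∏(x - λ)^{k_λ} where k_λ is the size of the largest Jordan block at λ.

For λ = 3: rank(A - 3I) = 3, and the largest Jordan block has size 2 (the smallest k with rank((A - 3I)^k) = rank((A - 3I)^(k+1))).
For λ = 6: rank(A - 6I) = 2, and the largest Jordan block has size 1 (the smallest k with rank((A - 6I)^k) = rank((A - 6I)^(k+1))).

So m_A(x) = (x - 6)(x - 3)^2.

m_A(x) = (x - 6)(x - 3)^2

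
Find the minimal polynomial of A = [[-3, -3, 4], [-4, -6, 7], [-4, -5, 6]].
The characteristic polynomial factors as (x + 1)^3. The minimal polynomial is ∏(x - λ)^{k_λ} where k_λ is the size of the largest Jordan block at λ.

For λ = -1: rank(A + I) = 2, and the largest Jordan block has size 3 (the smallest k with rank((A + I)^k) = rank((A + I)^(k+1))).

So m_A(x) = (x + 1)^3.

m_A(x) = (x + 1)^3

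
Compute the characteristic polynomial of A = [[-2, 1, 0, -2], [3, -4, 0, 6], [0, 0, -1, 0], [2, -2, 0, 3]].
xI - A = [[x + 2, -1, 0, 2], [-3, x + 4, 0, -6], [0, 0, x + 1, 0], [-2, 2, 0, x - 3]].

Expanding det(xI - A) along the first row:
det(xI - A) = + (x + 2)·det([[x + 4, 0, -6], [0, x + 1, 0], [2, 0, x - 3]]) - (-1)·det([[-3, 0, -6], [0, x + 1, 0], [-2, 0, x - 3]]) + (0)·det([[-3, x + 4, -6], [0, 0, 0], [-2, 2, x - 3]]) - (2)·det([[-3, x + 4, 0], [0, 0, x + 1], [-2, 2, 0]]).

Evaluating gives χ_A(x) = x^4 + 4x^3 + 6x^2 + 4x + 1 = (x + 1)^4.

χ_A(x) = (x + 1)^4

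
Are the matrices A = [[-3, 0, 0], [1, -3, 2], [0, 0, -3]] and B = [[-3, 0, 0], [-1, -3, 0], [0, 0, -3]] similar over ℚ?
Yes.

Two matrices over a field are similar if and only if they have the same invariant factors.

Both A and B have characteristic polynomial (x + 3)^3 and minimal polynomial (x + 3)^2. Computing further, both have invariant factors x + 3, (x + 3)^2. Hence A and B are similar.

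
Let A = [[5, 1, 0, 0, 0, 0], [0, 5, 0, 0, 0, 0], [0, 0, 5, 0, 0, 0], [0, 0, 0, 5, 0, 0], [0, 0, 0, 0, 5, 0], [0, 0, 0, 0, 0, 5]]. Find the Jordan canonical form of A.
J = [[5, 1, 0, 0, 0, 0], [0, 5, 0, 0, 0, 0], [0, 0, 5, 0, 0, 0], [0, 0, 0, 5, 0, 0], [0, 0, 0, 0, 5, 0], [0, 0, 0, 0, 0, 5]]

The characteristic polynomial is det(xI - A) = (x - 5)^6, so the eigenvalues are 5 (algebraic multiplicity 6).

For λ = 5: rank(A - 5I) = 1, rank((A - 5I)^2) = 0. The eigenspace has dimension 6 - 1 = 5, so there are 5 Jordan blocks; the rank sequence gives block sizes [2, 1, 1, 1, 1].

Assembling the blocks gives the Jordan form J above.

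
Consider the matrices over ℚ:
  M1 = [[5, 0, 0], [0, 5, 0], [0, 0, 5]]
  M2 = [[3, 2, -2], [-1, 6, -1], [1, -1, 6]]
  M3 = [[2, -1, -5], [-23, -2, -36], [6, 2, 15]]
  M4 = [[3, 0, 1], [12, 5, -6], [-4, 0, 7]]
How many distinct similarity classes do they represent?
3 classes: {M1}, {M2, M4}, {M3}

Characteristic polynomials: χ_{M1} = (x - 5)^3, χ_{M2} = (x - 5)^3, χ_{M3} = (x - 5)^3, χ_{M4} = (x - 5)^3.

{M1}: invariant factors x - 5, x - 5, x - 5.

{M2, M4}: invariant factors x - 5, (x - 5)^2.

{M3}: invariant factors (x - 5)^3.

Matrices are similar if and only if their invariant-factor lists agree; the partition into similarity classes is {M1}, {M2, M4}, {M3}.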